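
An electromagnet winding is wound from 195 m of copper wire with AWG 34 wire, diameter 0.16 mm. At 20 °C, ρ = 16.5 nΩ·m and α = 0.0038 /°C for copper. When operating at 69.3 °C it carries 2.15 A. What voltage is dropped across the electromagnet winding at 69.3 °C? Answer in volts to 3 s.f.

409 V

ρ = 16.5 nΩ·m = 1.65×10^-8 Ω·m
A = π(0.16/2 mm)² = π(8.0000e-05 m)² = 2.011e-08 m²
R₍20₎ = ρL/A = (1.65×10^-8)(195)/(2.011e-08) = 160 Ω
R₍69.3₎ = R₍20₎(1 + αΔT) = 160 × (1 + 0.0038×49.3) = 190 Ω
V = IR = 2.15 × 190 = 409 V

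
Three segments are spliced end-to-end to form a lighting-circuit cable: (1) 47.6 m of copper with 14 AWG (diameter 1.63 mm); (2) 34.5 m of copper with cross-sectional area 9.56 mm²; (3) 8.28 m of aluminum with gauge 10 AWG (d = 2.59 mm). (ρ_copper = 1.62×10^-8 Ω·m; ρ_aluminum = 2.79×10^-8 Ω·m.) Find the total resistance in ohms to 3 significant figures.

Seg 1: A = π(1.63/2 mm)² = π(8.1500e-04 m)² = 2.087e-06 m²
R_1 = (1.62×10^-8)(47.6)/(2.087e-06) = 0.3695 Ω
Seg 2: A = 9.56 mm² = 9.560e-06 m²
R_2 = (1.62×10^-8)(34.5)/(9.560e-06) = 0.05846 Ω
Seg 3: A = π(2.59/2 mm)² = π(1.2950e-03 m)² = 5.269e-06 m²
R_3 = (2.79×10^-8)(8.28)/(5.269e-06) = 0.04385 Ω
R_total = R_1 + R_2 + R_3 = 0.472 Ω

0.472 Ω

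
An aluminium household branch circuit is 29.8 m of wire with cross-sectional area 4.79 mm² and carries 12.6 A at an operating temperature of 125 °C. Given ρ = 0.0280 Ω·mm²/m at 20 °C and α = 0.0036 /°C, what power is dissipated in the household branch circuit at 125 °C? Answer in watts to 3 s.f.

38.1 W

ρ = 0.0280 Ω·mm²/m = 2.80×10^-8 Ω·m
A = 4.79 mm² = 4.790e-06 m²
R₍20₎ = ρL/A = (2.80×10^-8)(29.8)/(4.790e-06) = 0.1742 Ω
R₍125₎ = R₍20₎(1 + αΔT) = 0.1742 × (1 + 0.0036×105) = 0.24 Ω
P = I²R = (12.6)² × 0.24 = 38.1 W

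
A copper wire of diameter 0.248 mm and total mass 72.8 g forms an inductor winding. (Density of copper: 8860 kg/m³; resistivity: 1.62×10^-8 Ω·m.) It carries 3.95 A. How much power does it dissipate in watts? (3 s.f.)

890 W

A = π(d/2)² = π(1.2400e-04 m)² = 4.8305e-08 m²
L = m/(density·A) = 0.0728/(8860×4.8305e-08) = 170.1 m
R = ρL/A = (1.62×10^-8)(170.1)/(4.8305e-08) = 57.05 Ω
P = I²R = (3.95)² × 57.05 = 890 W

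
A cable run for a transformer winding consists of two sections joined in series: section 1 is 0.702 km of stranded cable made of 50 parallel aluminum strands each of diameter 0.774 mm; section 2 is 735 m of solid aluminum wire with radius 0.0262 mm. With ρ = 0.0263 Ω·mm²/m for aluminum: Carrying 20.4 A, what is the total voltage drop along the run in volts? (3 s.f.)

ρ = 0.0263 Ω·mm²/m = 2.63×10^-8 Ω·m
Section 1: A_strand = π(3.8700e-04)² = 4.705e-07 m²; R₁ = ρL/(N·A_s) = (2.63×10^-8)(702)/(50×4.705e-07) = 0.7848 Ω
Section 2: A = πr² = π(2.6200e-05 m)² = 2.157e-09 m²
R₂ = (2.63×10^-8)(735)/(2.157e-09) = 8964 Ω
R = R₁ + R₂ = 8965 Ω
V = IR = 20.4 × 8965 = 1.83×10^5 V

1.83×10^5 V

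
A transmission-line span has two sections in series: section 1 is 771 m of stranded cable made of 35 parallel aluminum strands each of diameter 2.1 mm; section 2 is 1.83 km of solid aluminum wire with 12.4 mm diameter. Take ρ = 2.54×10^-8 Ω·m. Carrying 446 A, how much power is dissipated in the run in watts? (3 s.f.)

1.09×10^5 W

Section 1: A_strand = π(1.0500e-03)² = 3.464e-06 m²; R₁ = ρL/(N·A_s) = (2.54×10^-8)(771)/(35×3.464e-06) = 0.1615 Ω
Section 2: A = π(d/2)² = π(6.2000e-03 m)² = 1.208e-04 m²
R₂ = (2.54×10^-8)(1830)/(1.208e-04) = 0.3849 Ω
R = R₁ + R₂ = 0.5464 Ω
P = I²R = (446)² × 0.5464 = 1.09×10^5 W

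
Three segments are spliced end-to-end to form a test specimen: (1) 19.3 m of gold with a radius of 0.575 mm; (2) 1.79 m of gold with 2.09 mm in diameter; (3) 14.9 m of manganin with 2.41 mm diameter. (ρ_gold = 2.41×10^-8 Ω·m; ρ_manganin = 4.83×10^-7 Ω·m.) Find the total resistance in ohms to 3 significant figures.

Seg 1: A = πr² = π(5.7500e-04 m)² = 1.039e-06 m²
R_1 = (2.41×10^-8)(19.3)/(1.039e-06) = 0.4478 Ω
Seg 2: A = π(d/2)² = π(1.0450e-03 m)² = 3.431e-06 m²
R_2 = (2.41×10^-8)(1.79)/(3.431e-06) = 0.01257 Ω
Seg 3: A = π(d/2)² = π(1.2050e-03 m)² = 4.562e-06 m²
R_3 = (4.83×10^-7)(14.9)/(4.562e-06) = 1.578 Ω
R_total = R_1 + R_2 + R_3 = 2.04 Ω

2.04 Ω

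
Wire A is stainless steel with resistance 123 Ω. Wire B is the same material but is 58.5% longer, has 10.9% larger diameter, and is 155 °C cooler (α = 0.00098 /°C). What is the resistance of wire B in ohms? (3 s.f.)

134 Ω

R ∝ ρL/d² with ρ ∝ (1+αΔT), so R_B/R_A = (1 + 58.5/100) × (1 + 10.9/100)⁻² × (1 − 0.00098×155)
= 1.585 × 0.8131 × 0.8481 = 1.093
R_B = 1.093 × 123 = 134 Ω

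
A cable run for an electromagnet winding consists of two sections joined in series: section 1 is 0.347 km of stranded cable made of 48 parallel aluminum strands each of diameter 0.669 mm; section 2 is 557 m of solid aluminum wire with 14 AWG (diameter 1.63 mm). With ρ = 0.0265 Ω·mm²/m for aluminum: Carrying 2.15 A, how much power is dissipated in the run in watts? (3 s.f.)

ρ = 0.0265 Ω·mm²/m = 2.65×10^-8 Ω·m
Section 1: A_strand = π(3.3450e-04)² = 3.515e-07 m²; R₁ = ρL/(N·A_s) = (2.65×10^-8)(347)/(48×3.515e-07) = 0.545 Ω
Section 2: A = π(1.63/2 mm)² = π(8.1500e-04 m)² = 2.087e-06 m²
R₂ = (2.65×10^-8)(557)/(2.087e-06) = 7.074 Ω
R = R₁ + R₂ = 7.619 Ω
P = I²R = (2.15)² × 7.619 = 35.2 W

35.2 W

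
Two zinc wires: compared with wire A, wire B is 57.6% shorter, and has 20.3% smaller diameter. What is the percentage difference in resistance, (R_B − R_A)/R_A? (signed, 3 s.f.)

R ∝ L/d², so R_B/R_A = (1 − 57.6/100) × (1 − 20.3/100)⁻²
= 0.424 × 1.574 = 0.6675
(R_B − R_A)/R_A = 0.6675 − 1 = -33.3%

-33.3%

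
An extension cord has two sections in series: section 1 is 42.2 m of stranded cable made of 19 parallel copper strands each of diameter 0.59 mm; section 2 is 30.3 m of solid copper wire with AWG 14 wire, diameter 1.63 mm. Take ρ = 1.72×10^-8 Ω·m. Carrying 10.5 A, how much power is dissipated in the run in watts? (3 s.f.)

Section 1: A_strand = π(2.9500e-04)² = 2.734e-07 m²; R₁ = ρL/(N·A_s) = (1.72×10^-8)(42.2)/(19×2.734e-07) = 0.1397 Ω
Section 2: A = π(1.63/2 mm)² = π(8.1500e-04 m)² = 2.087e-06 m²
R₂ = (1.72×10^-8)(30.3)/(2.087e-06) = 0.2498 Ω
R = R₁ + R₂ = 0.3895 Ω
P = I²R = (10.5)² × 0.3895 = 42.9 W

42.9 W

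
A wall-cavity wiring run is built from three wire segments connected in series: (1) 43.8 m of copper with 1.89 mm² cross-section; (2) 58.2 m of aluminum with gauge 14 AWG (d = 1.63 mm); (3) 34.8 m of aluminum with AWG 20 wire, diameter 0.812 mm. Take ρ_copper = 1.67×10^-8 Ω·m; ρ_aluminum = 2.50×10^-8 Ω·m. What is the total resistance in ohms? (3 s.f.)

2.76 Ω

Seg 1: A = 1.89 mm² = 1.890e-06 m²
R_1 = (1.67×10^-8)(43.8)/(1.890e-06) = 0.387 Ω
Seg 2: A = π(1.63/2 mm)² = π(8.1500e-04 m)² = 2.087e-06 m²
R_2 = (2.50×10^-8)(58.2)/(2.087e-06) = 0.6973 Ω
Seg 3: A = π(0.812/2 mm)² = π(4.0600e-04 m)² = 5.178e-07 m²
R_3 = (2.50×10^-8)(34.8)/(5.178e-07) = 1.68 Ω
R_total = R_1 + R_2 + R_3 = 2.76 Ω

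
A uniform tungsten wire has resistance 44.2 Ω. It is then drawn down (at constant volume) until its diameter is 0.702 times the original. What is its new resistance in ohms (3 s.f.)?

182 Ω

Volume constant ⇒ L' = L/r² with r = 0.702. R' = ρL'/A' = ρ(L/r²)/(πr²d₀²/4) = R/r⁴.
R' = 4.118 × 44.2 = 182 Ω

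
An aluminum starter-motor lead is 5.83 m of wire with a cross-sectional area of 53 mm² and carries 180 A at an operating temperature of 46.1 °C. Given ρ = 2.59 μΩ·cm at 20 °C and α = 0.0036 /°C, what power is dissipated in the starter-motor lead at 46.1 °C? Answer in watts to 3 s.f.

101 W

ρ = 2.59 μΩ·cm = 2.59×10^-8 Ω·m
A = 53 mm² = 5.300e-05 m²
R₍20₎ = ρL/A = (2.59×10^-8)(5.83)/(5.300e-05) = 0.002849 Ω
R₍46.1₎ = R₍20₎(1 + αΔT) = 0.002849 × (1 + 0.0036×26.1) = 0.003117 Ω
P = I²R = (180)² × 0.003117 = 101 W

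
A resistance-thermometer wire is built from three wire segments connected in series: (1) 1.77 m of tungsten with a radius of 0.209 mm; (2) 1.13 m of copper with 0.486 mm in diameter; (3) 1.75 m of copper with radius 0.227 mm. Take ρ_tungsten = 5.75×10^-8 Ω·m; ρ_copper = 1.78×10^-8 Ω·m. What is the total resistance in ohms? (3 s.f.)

Seg 1: A = πr² = π(2.0900e-04 m)² = 1.372e-07 m²
R_1 = (5.75×10^-8)(1.77)/(1.372e-07) = 0.7416 Ω
Seg 2: A = π(d/2)² = π(2.4300e-04 m)² = 1.855e-07 m²
R_2 = (1.78×10^-8)(1.13)/(1.855e-07) = 0.1084 Ω
Seg 3: A = πr² = π(2.2700e-04 m)² = 1.619e-07 m²
R_3 = (1.78×10^-8)(1.75)/(1.619e-07) = 0.1924 Ω
R_total = R_1 + R_2 + R_3 = 1.04 Ω

1.04 Ω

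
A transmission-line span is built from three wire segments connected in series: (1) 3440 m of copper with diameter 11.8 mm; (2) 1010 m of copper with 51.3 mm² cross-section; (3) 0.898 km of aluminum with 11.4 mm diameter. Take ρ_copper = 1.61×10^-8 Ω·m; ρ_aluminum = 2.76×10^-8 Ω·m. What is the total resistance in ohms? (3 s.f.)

1.07 Ω

Seg 1: A = π(d/2)² = π(5.9000e-03 m)² = 1.094e-04 m²
R_1 = (1.61×10^-8)(3440)/(1.094e-04) = 0.5064 Ω
Seg 2: A = 51.3 mm² = 5.130e-05 m²
R_2 = (1.61×10^-8)(1010)/(5.130e-05) = 0.317 Ω
Seg 3: A = π(d/2)² = π(5.7000e-03 m)² = 1.021e-04 m²
R_3 = (2.76×10^-8)(898)/(1.021e-04) = 0.2428 Ω
R_total = R_1 + R_2 + R_3 = 1.07 Ω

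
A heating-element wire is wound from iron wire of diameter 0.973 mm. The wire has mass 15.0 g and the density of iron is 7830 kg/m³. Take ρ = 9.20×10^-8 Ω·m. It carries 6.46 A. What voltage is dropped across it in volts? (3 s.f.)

A = π(d/2)² = π(4.8650e-04 m)² = 7.4356e-07 m²
L = m/(density·A) = 0.015/(7830×7.4356e-07) = 2.576 m
R = ρL/A = (9.20×10^-8)(2.576)/(7.4356e-07) = 0.3188 Ω
V = IR = 6.46 × 0.3188 = 2.06 V

2.06 V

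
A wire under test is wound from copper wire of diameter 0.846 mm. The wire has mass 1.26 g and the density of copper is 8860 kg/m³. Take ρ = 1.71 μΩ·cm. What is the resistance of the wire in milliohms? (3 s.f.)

ρ = 1.71 μΩ·cm = 1.71×10^-8 Ω·m
A = π(d/2)² = π(4.2300e-04 m)² = 5.6212e-07 m²
L = m/(density·A) = 0.00126/(8860×5.6212e-07) = 0.253 m
R = ρL/A = (1.71×10^-8)(0.253)/(5.6212e-07) = 7.70 mΩ

7.70 mΩ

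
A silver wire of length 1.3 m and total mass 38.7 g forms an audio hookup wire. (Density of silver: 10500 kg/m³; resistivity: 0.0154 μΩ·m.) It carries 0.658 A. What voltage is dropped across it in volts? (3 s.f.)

ρ = 0.0154 μΩ·m = 1.54×10^-8 Ω·m
A = m/(density·L) = 0.0387/(10500×1.3) = 2.8352e-06 m²
R = ρL/A = (1.54×10^-8)(1.3)/(2.8352e-06) = 0.007061 Ω
V = IR = 0.658 × 0.007061 = 0.00465 V

0.00465 V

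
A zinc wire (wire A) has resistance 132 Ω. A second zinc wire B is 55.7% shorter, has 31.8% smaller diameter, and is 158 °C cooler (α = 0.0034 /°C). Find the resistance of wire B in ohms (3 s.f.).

R ∝ ρL/d² with ρ ∝ (1+αΔT), so R_B/R_A = (1 − 55.7/100) × (1 − 31.8/100)⁻² × (1 − 0.0034×158)
= 0.443 × 2.15 × 0.4628 = 0.4408
R_B = 0.4408 × 132 = 58.2 Ω

58.2 Ω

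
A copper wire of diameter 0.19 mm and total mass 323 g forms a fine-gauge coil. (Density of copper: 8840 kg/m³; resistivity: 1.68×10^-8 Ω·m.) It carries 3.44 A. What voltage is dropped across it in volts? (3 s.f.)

2630 V

A = π(d/2)² = π(9.5000e-05 m)² = 2.8353e-08 m²
L = m/(density·A) = 0.323/(8840×2.8353e-08) = 1289 m
R = ρL/A = (1.68×10^-8)(1289)/(2.8353e-08) = 763.6 Ω
V = IR = 3.44 × 763.6 = 2630 V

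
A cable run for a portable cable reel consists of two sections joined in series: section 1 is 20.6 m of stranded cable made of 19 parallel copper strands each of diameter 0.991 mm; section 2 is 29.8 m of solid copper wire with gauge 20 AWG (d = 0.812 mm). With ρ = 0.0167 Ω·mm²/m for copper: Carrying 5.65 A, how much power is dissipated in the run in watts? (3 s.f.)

ρ = 0.0167 Ω·mm²/m = 1.67×10^-8 Ω·m
Section 1: A_strand = π(4.9550e-04)² = 7.713e-07 m²; R₁ = ρL/(N·A_s) = (1.67×10^-8)(20.6)/(19×7.713e-07) = 0.02347 Ω
Section 2: A = π(0.812/2 mm)² = π(4.0600e-04 m)² = 5.178e-07 m²
R₂ = (1.67×10^-8)(29.8)/(5.178e-07) = 0.961 Ω
R = R₁ + R₂ = 0.9845 Ω
P = I²R = (5.65)² × 0.9845 = 31.4 W

31.4 W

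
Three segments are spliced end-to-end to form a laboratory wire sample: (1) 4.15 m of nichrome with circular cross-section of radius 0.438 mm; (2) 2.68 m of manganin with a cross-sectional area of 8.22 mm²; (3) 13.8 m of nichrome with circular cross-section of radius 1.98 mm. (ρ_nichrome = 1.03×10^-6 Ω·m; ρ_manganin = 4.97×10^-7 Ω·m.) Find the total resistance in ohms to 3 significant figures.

Seg 1: A = πr² = π(4.3800e-04 m)² = 6.027e-07 m²
R_1 = (1.03×10^-6)(4.15)/(6.027e-07) = 7.092 Ω
Seg 2: A = 8.22 mm² = 8.220e-06 m²
R_2 = (4.97×10^-7)(2.68)/(8.220e-06) = 0.162 Ω
Seg 3: A = πr² = π(1.9800e-03 m)² = 1.232e-05 m²
R_3 = (1.03×10^-6)(13.8)/(1.232e-05) = 1.154 Ω
R_total = R_1 + R_2 + R_3 = 8.41 Ω

8.41 Ω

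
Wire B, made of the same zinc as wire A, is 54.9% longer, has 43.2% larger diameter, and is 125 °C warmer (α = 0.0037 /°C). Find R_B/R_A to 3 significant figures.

R ∝ ρL/d² with ρ ∝ (1+αΔT), so R_B/R_A = (1 + 54.9/100) × (1 + 43.2/100)⁻² × (1 + 0.0037×125)
= 1.549 × 0.4877 × 1.462 = 1.10

1.10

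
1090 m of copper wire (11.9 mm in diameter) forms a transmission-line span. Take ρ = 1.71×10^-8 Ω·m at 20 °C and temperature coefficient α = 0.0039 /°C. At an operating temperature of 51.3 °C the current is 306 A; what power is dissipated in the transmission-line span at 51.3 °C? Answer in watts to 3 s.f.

A = π(d/2)² = π(5.9500e-03 m)² = 1.112e-04 m²
R₍20₎ = ρL/A = (1.71×10^-8)(1090)/(1.112e-04) = 0.1676 Ω
R₍51.3₎ = R₍20₎(1 + αΔT) = 0.1676 × (1 + 0.0039×31.3) = 0.188 Ω
P = I²R = (306)² × 0.188 = 17600 W

17600 W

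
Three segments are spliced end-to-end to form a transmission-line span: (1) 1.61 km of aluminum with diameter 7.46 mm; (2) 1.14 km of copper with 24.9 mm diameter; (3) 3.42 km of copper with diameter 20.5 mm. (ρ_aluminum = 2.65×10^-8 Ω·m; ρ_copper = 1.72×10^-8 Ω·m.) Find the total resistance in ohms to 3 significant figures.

Seg 1: A = π(d/2)² = π(3.7300e-03 m)² = 4.371e-05 m²
R_1 = (2.65×10^-8)(1610)/(4.371e-05) = 0.9761 Ω
Seg 2: A = π(d/2)² = π(1.2450e-02 m)² = 4.870e-04 m²
R_2 = (1.72×10^-8)(1140)/(4.870e-04) = 0.04027 Ω
Seg 3: A = π(d/2)² = π(1.0250e-02 m)² = 3.301e-04 m²
R_3 = (1.72×10^-8)(3420)/(3.301e-04) = 0.1782 Ω
R_total = R_1 + R_2 + R_3 = 1.19 Ω

1.19 Ω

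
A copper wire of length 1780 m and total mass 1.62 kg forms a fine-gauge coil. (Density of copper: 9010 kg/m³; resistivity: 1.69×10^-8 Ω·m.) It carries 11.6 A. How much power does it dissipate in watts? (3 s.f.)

A = m/(density·L) = 1.62/(9010×1780) = 1.0101e-07 m²
R = ρL/A = (1.69×10^-8)(1780)/(1.0101e-07) = 297.8 Ω
P = I²R = (11.6)² × 297.8 = 40100 W

40100 W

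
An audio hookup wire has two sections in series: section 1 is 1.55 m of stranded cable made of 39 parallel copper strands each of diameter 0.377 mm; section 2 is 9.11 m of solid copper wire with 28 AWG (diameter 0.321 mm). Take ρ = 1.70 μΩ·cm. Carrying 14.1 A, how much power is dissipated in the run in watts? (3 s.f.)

382 W

ρ = 1.70 μΩ·cm = 1.70×10^-8 Ω·m
Section 1: A_strand = π(1.8850e-04)² = 1.116e-07 m²; R₁ = ρL/(N·A_s) = (1.70×10^-8)(1.55)/(39×1.116e-07) = 0.006053 Ω
Section 2: A = π(0.321/2 mm)² = π(1.6050e-04 m)² = 8.093e-08 m²
R₂ = (1.70×10^-8)(9.11)/(8.093e-08) = 1.914 Ω
R = R₁ + R₂ = 1.92 Ω
P = I²R = (14.1)² × 1.92 = 382 W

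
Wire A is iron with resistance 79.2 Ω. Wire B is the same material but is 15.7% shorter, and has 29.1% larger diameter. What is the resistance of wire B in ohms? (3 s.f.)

R ∝ L/d², so R_B/R_A = (1 − 15.7/100) × (1 + 29.1/100)⁻²
= 0.843 × 0.6 = 0.5058
R_B = 0.5058 × 79.2 = 40.1 Ω

40.1 Ω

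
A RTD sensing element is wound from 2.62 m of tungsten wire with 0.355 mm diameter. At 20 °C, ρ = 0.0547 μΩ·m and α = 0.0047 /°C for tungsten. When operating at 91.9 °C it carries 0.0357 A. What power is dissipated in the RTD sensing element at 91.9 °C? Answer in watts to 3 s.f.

ρ = 0.0547 μΩ·m = 5.47×10^-8 Ω·m
A = π(d/2)² = π(1.7750e-04 m)² = 9.898e-08 m²
R₍20₎ = ρL/A = (5.47×10^-8)(2.62)/(9.898e-08) = 1.448 Ω
R₍91.9₎ = R₍20₎(1 + αΔT) = 1.448 × (1 + 0.0047×71.9) = 1.937 Ω
P = I²R = (0.0357)² × 1.937 = 0.00247 W

0.00247 W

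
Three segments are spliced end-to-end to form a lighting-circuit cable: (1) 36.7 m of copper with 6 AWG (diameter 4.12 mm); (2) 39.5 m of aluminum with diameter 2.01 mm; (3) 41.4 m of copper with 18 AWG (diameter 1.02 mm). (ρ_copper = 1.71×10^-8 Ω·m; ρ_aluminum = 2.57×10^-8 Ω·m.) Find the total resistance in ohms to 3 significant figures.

1.23 Ω

Seg 1: A = π(4.12/2 mm)² = π(2.0600e-03 m)² = 1.333e-05 m²
R_1 = (1.71×10^-8)(36.7)/(1.333e-05) = 0.04707 Ω
Seg 2: A = π(d/2)² = π(1.0050e-03 m)² = 3.173e-06 m²
R_2 = (2.57×10^-8)(39.5)/(3.173e-06) = 0.3199 Ω
Seg 3: A = π(1.02/2 mm)² = π(5.1000e-04 m)² = 8.171e-07 m²
R_3 = (1.71×10^-8)(41.4)/(8.171e-07) = 0.8664 Ω
R_total = R_1 + R_2 + R_3 = 1.23 Ω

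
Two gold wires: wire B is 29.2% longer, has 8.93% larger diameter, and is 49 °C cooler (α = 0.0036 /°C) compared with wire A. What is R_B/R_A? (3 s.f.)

R ∝ ρL/d² with ρ ∝ (1+αΔT), so R_B/R_A = (1 + 29.2/100) × (1 + 8.93/100)⁻² × (1 − 0.0036×49)
= 1.292 × 0.8428 × 0.8236 = 0.897

0.897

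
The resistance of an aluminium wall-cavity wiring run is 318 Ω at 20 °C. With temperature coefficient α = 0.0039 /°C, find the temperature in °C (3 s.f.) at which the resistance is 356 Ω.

R = R₀(1 + α(T − T₀)) ⇒ T = T₀ + (R/R₀ − 1)/α
T = 20 + (356/318 − 1)/0.0039 = 20 + (0.1195)/0.0039 = 50.6 °C

50.6 °C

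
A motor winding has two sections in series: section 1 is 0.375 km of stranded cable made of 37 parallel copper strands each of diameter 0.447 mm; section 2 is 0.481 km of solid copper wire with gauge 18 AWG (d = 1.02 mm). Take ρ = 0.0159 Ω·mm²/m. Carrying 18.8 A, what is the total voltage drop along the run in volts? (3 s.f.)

195 V

ρ = 0.0159 Ω·mm²/m = 1.59×10^-8 Ω·m
Section 1: A_strand = π(2.2350e-04)² = 1.569e-07 m²; R₁ = ρL/(N·A_s) = (1.59×10^-8)(375)/(37×1.569e-07) = 1.027 Ω
Section 2: A = π(1.02/2 mm)² = π(5.1000e-04 m)² = 8.171e-07 m²
R₂ = (1.59×10^-8)(481)/(8.171e-07) = 9.359 Ω
R = R₁ + R₂ = 10.39 Ω
V = IR = 18.8 × 10.39 = 195 V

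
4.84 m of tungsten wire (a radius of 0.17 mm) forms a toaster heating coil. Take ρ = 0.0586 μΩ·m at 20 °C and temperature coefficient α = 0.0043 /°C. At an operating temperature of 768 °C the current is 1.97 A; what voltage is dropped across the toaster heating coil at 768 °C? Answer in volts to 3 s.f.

25.9 V

ρ = 0.0586 μΩ·m = 5.86×10^-8 Ω·m
A = πr² = π(1.7000e-04 m)² = 9.079e-08 m²
R₍20₎ = ρL/A = (5.86×10^-8)(4.84)/(9.079e-08) = 3.124 Ω
R₍768₎ = R₍20₎(1 + αΔT) = 3.124 × (1 + 0.0043×748) = 13.17 Ω
V = IR = 1.97 × 13.17 = 25.9 V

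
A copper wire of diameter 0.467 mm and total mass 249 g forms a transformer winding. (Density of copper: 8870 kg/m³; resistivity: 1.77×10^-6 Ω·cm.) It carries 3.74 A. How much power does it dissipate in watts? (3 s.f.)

237 W

ρ = 1.77×10^-6 Ω·cm = 1.77×10^-8 Ω·m
A = π(d/2)² = π(2.3350e-04 m)² = 1.7129e-07 m²
L = m/(density·A) = 0.249/(8870×1.7129e-07) = 163.9 m
R = ρL/A = (1.77×10^-8)(163.9)/(1.7129e-07) = 16.94 Ω
P = I²R = (3.74)² × 16.94 = 237 W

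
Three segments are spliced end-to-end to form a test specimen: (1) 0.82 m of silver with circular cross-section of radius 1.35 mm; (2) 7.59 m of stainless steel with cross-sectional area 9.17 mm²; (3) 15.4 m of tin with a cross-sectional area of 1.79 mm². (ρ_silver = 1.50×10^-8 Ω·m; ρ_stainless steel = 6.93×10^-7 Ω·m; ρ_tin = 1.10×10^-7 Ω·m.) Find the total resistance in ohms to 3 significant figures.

1.52 Ω

Seg 1: A = πr² = π(1.3500e-03 m)² = 5.726e-06 m²
R_1 = (1.50×10^-8)(0.82)/(5.726e-06) = 0.002148 Ω
Seg 2: A = 9.17 mm² = 9.170e-06 m²
R_2 = (6.93×10^-7)(7.59)/(9.170e-06) = 0.5736 Ω
Seg 3: A = 1.79 mm² = 1.790e-06 m²
R_3 = (1.10×10^-7)(15.4)/(1.790e-06) = 0.9464 Ω
R_total = R_1 + R_2 + R_3 = 1.52 Ω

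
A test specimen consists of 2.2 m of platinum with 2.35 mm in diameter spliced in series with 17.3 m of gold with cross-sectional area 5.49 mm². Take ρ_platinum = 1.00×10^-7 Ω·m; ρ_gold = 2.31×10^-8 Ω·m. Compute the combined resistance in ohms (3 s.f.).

Segment 1: A = π(d/2)² = π(1.1750e-03 m)² = 4.337e-06 m²
R₁ = ρL/A = (1.00×10^-7)(2.2)/(4.337e-06) = 0.05072 Ω
Segment 2: A = 5.49 mm² = 5.490e-06 m²
R₂ = (2.31×10^-8)(17.3)/(5.490e-06) = 0.07279 Ω
R = R₁ + R₂ = 0.124 Ω

0.124 Ω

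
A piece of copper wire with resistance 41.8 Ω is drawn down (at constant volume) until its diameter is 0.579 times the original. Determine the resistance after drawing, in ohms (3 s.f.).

Volume constant ⇒ L' = L/r² with r = 0.579. R' = ρL'/A' = ρ(L/r²)/(πr²d₀²/4) = R/r⁴.
R' = 8.898 × 41.8 = 372 Ω

372 Ω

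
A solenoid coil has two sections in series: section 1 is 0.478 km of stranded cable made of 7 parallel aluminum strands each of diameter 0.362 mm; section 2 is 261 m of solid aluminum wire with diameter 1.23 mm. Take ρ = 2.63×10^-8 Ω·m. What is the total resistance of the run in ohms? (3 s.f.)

23.2 Ω

Section 1: A_strand = π(1.8100e-04)² = 1.029e-07 m²; R₁ = ρL/(N·A_s) = (2.63×10^-8)(478)/(7×1.029e-07) = 17.45 Ω
Section 2: A = π(d/2)² = π(6.1500e-04 m)² = 1.188e-06 m²
R₂ = (2.63×10^-8)(261)/(1.188e-06) = 5.777 Ω
R = R₁ + R₂ = 23.2 Ω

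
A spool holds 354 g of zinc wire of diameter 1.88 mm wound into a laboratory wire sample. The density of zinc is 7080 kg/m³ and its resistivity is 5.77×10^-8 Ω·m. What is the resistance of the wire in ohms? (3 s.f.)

A = π(d/2)² = π(9.4000e-04 m)² = 2.7759e-06 m²
L = m/(density·A) = 0.354/(7080×2.7759e-06) = 18.01 m
R = ρL/A = (5.77×10^-8)(18.01)/(2.7759e-06) = 0.374 Ω

0.374 Ω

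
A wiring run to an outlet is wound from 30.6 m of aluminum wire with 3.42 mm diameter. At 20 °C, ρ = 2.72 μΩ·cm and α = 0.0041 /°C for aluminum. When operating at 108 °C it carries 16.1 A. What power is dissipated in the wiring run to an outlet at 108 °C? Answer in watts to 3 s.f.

ρ = 2.72 μΩ·cm = 2.72×10^-8 Ω·m
A = π(d/2)² = π(1.7100e-03 m)² = 9.186e-06 m²
R₍20₎ = ρL/A = (2.72×10^-8)(30.6)/(9.186e-06) = 0.0906 Ω
R₍108₎ = R₍20₎(1 + αΔT) = 0.0906 × (1 + 0.0041×88) = 0.1233 Ω
P = I²R = (16.1)² × 0.1233 = 32.0 W

32.0 W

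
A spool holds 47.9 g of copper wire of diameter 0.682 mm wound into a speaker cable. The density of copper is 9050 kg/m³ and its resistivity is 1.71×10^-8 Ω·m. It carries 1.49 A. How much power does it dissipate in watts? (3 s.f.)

1.51 W

A = π(d/2)² = π(3.4100e-04 m)² = 3.6531e-07 m²
L = m/(density·A) = 0.0479/(9050×3.6531e-07) = 14.49 m
R = ρL/A = (1.71×10^-8)(14.49)/(3.6531e-07) = 0.6782 Ω
P = I²R = (1.49)² × 0.6782 = 1.51 W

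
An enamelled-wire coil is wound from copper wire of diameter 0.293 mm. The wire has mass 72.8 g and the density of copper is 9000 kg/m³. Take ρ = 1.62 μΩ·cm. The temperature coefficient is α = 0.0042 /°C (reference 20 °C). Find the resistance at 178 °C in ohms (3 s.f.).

48.0 Ω

ρ = 1.62 μΩ·cm = 1.62×10^-8 Ω·m
A = π(d/2)² = π(1.4650e-04 m)² = 6.7426e-08 m²
L = m/(density·A) = 0.0728/(9000×6.7426e-08) = 120 m
R = ρL/A = (1.62×10^-8)(120)/(6.7426e-08) = 28.82 Ω
R(178 °C) = 28.82 × (1 + 0.0042×158) = 48.0 Ω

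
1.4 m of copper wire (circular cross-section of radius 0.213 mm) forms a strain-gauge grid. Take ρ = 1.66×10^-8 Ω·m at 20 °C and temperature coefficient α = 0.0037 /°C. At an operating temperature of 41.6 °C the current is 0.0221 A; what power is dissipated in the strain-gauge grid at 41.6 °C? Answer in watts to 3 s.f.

A = πr² = π(2.1300e-04 m)² = 1.425e-07 m²
R₍20₎ = ρL/A = (1.66×10^-8)(1.4)/(1.425e-07) = 0.1631 Ω
R₍41.6₎ = R₍20₎(1 + αΔT) = 0.1631 × (1 + 0.0037×21.6) = 0.1761 Ω
P = I²R = (0.0221)² × 0.1761 = 8.60×10^-5 W

8.60×10^-5 W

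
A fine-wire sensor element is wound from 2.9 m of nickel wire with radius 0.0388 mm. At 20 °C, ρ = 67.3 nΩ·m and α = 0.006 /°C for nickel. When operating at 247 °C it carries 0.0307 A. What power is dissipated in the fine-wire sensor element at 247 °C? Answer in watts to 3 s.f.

ρ = 67.3 nΩ·m = 6.73×10^-8 Ω·m
A = πr² = π(3.8800e-05 m)² = 4.729e-09 m²
R₍20₎ = ρL/A = (6.73×10^-8)(2.9)/(4.729e-09) = 41.27 Ω
R₍247₎ = R₍20₎(1 + αΔT) = 41.27 × (1 + 0.006×227) = 97.47 Ω
P = I²R = (0.0307)² × 97.47 = 0.0919 W

0.0919 W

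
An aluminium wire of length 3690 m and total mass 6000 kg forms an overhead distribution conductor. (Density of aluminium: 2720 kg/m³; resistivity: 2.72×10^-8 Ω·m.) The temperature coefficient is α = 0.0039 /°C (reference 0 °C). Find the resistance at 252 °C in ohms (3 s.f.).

A = m/(density·L) = 6000/(2720×3690) = 5.9780e-04 m²
R = ρL/A = (2.72×10^-8)(3690)/(5.9780e-04) = 0.1679 Ω
R(252 °C) = 0.1679 × (1 + 0.0039×252) = 0.333 Ω

0.333 Ω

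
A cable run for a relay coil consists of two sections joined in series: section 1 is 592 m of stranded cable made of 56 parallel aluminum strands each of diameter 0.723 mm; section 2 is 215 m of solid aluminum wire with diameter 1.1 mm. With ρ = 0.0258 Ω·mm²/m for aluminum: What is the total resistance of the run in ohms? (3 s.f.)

6.50 Ω

ρ = 0.0258 Ω·mm²/m = 2.58×10^-8 Ω·m
Section 1: A_strand = π(3.6150e-04)² = 4.106e-07 m²; R₁ = ρL/(N·A_s) = (2.58×10^-8)(592)/(56×4.106e-07) = 0.6643 Ω
Section 2: A = π(d/2)² = π(5.5000e-04 m)² = 9.503e-07 m²
R₂ = (2.58×10^-8)(215)/(9.503e-07) = 5.837 Ω
R = R₁ + R₂ = 6.50 Ω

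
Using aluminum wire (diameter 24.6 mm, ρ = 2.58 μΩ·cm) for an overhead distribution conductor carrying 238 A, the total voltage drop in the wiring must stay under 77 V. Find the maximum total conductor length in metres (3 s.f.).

5960 m

ρ = 2.58 μΩ·cm = 2.58×10^-8 Ω·m
A = π(d/2)² = π(1.2300e-02 m)² = 4.753e-04 m²
L_max = V_max·A/(1·ρI) = (77)(4.753e-04)/(2.58×10^-8×238) = 5960 m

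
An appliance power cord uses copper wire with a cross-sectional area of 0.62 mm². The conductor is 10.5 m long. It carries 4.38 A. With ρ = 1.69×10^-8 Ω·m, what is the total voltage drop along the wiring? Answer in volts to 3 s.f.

1.25 V

A = 0.62 mm² = 6.200e-07 m²
R = ρL/A = (1.69×10^-8)(10.5)/(6.200e-07) = 0.2862 Ω
V = IR = 4.38 × 0.2862 = 1.25 V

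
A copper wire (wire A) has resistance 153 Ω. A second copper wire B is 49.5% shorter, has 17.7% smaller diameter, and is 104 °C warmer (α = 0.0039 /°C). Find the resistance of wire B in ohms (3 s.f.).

160 Ω

R ∝ ρL/d² with ρ ∝ (1+αΔT), so R_B/R_A = (1 − 49.5/100) × (1 − 17.7/100)⁻² × (1 + 0.0039×104)
= 0.505 × 1.476 × 1.406 = 1.048
R_B = 1.048 × 153 = 160 Ω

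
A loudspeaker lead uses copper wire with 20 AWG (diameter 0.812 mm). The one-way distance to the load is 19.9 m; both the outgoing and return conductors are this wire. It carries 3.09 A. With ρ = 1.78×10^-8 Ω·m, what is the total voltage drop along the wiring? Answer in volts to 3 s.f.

A = π(0.812/2 mm)² = π(4.0600e-04 m)² = 5.178e-07 m²
Total conductor length (both ways) L = 2 × 19.9 = 39.8 m
R = ρL/A = (1.78×10^-8)(39.8)/(5.178e-07) = 1.368 Ω
V = IR = 3.09 × 1.368 = 4.23 V

4.23 V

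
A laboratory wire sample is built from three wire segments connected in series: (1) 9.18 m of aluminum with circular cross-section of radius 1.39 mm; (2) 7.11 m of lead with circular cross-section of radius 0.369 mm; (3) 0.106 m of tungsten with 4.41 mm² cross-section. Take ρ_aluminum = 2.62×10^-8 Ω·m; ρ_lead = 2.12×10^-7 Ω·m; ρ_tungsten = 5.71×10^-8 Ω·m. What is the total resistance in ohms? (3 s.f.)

3.56 Ω

Seg 1: A = πr² = π(1.3900e-03 m)² = 6.070e-06 m²
R_1 = (2.62×10^-8)(9.18)/(6.070e-06) = 0.03962 Ω
Seg 2: A = πr² = π(3.6900e-04 m)² = 4.278e-07 m²
R_2 = (2.12×10^-7)(7.11)/(4.278e-07) = 3.524 Ω
Seg 3: A = 4.41 mm² = 4.410e-06 m²
R_3 = (5.71×10^-8)(0.106)/(4.410e-06) = 0.001372 Ω
R_total = R_1 + R_2 + R_3 = 3.56 Ω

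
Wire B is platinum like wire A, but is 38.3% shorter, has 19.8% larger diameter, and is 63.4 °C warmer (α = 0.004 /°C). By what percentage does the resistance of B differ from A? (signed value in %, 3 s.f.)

R ∝ ρL/d² with ρ ∝ (1+αΔT), so R_B/R_A = (1 − 38.3/100) × (1 + 19.8/100)⁻² × (1 + 0.004×63.4)
= 0.617 × 0.6968 × 1.254 = 0.5389
(R_B − R_A)/R_A = 0.5389 − 1 = -46.1%

-46.1%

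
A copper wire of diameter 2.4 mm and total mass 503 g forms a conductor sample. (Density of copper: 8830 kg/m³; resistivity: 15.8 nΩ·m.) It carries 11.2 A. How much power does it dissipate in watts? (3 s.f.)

ρ = 15.8 nΩ·m = 1.58×10^-8 Ω·m
A = π(d/2)² = π(1.2000e-03 m)² = 4.5239e-06 m²
L = m/(density·A) = 0.503/(8830×4.5239e-06) = 12.59 m
R = ρL/A = (1.58×10^-8)(12.59)/(4.5239e-06) = 0.04398 Ω
P = I²R = (11.2)² × 0.04398 = 5.52 W

5.52 W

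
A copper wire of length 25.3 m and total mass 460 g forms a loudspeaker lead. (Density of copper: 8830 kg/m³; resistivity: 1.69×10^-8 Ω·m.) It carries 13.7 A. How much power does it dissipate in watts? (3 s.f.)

A = m/(density·L) = 0.46/(8830×25.3) = 2.0591e-06 m²
R = ρL/A = (1.69×10^-8)(25.3)/(2.0591e-06) = 0.2076 Ω
P = I²R = (13.7)² × 0.2076 = 39.0 W

39.0 W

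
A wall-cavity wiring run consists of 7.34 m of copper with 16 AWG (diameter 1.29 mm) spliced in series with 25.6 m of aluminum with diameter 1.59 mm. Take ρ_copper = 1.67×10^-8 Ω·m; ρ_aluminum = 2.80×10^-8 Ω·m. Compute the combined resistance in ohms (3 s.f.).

0.455 Ω

Segment 1: A = π(1.29/2 mm)² = π(6.4500e-04 m)² = 1.307e-06 m²
R₁ = ρL/A = (1.67×10^-8)(7.34)/(1.307e-06) = 0.09379 Ω
Segment 2: A = π(d/2)² = π(7.9500e-04 m)² = 1.986e-06 m²
R₂ = (2.80×10^-8)(25.6)/(1.986e-06) = 0.361 Ω
R = R₁ + R₂ = 0.455 Ω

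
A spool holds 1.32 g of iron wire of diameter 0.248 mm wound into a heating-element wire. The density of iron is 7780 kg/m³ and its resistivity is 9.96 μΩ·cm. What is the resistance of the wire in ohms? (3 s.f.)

ρ = 9.96 μΩ·cm = 9.96×10^-8 Ω·m
A = π(d/2)² = π(1.2400e-04 m)² = 4.8305e-08 m²
L = m/(density·A) = 0.00132/(7780×4.8305e-08) = 3.512 m
R = ρL/A = (9.96×10^-8)(3.512)/(4.8305e-08) = 7.24 Ω

7.24 Ω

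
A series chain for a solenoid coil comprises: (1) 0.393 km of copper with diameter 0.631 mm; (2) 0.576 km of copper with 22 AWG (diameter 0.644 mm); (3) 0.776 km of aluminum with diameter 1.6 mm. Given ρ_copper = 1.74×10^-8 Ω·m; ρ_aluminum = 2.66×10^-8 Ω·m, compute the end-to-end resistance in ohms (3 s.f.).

62.9 Ω

Seg 1: A = π(d/2)² = π(3.1550e-04 m)² = 3.127e-07 m²
R_1 = (1.74×10^-8)(393)/(3.127e-07) = 21.87 Ω
Seg 2: A = π(0.644/2 mm)² = π(3.2200e-04 m)² = 3.257e-07 m²
R_2 = (1.74×10^-8)(576)/(3.257e-07) = 30.77 Ω
Seg 3: A = π(d/2)² = π(8.0000e-04 m)² = 2.011e-06 m²
R_3 = (2.66×10^-8)(776)/(2.011e-06) = 10.27 Ω
R_total = R_1 + R_2 + R_3 = 62.9 Ω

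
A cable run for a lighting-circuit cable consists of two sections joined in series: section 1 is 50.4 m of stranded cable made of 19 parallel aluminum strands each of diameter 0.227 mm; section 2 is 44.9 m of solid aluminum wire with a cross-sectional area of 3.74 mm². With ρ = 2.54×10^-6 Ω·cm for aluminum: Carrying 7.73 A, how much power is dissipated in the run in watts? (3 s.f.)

ρ = 2.54×10^-6 Ω·cm = 2.54×10^-8 Ω·m
Section 1: A_strand = π(1.1350e-04)² = 4.047e-08 m²; R₁ = ρL/(N·A_s) = (2.54×10^-8)(50.4)/(19×4.047e-08) = 1.665 Ω
Section 2: A = 3.74 mm² = 3.740e-06 m²
R₂ = (2.54×10^-8)(44.9)/(3.740e-06) = 0.3049 Ω
R = R₁ + R₂ = 1.97 Ω
P = I²R = (7.73)² × 1.97 = 118 W

118 W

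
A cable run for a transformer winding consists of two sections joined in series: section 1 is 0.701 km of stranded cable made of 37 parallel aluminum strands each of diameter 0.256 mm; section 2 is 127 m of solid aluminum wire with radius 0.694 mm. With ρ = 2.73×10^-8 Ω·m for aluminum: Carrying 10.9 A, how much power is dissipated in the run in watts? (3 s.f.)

1470 W

Section 1: A_strand = π(1.2800e-04)² = 5.147e-08 m²; R₁ = ρL/(N·A_s) = (2.73×10^-8)(701)/(37×5.147e-08) = 10.05 Ω
Section 2: A = πr² = π(6.9400e-04 m)² = 1.513e-06 m²
R₂ = (2.73×10^-8)(127)/(1.513e-06) = 2.291 Ω
R = R₁ + R₂ = 12.34 Ω
P = I²R = (10.9)² × 12.34 = 1470 W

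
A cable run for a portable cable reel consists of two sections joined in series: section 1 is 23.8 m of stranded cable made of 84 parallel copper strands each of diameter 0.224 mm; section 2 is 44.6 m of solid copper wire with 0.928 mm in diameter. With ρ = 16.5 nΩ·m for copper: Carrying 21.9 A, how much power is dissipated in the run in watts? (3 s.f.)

579 W

ρ = 16.5 nΩ·m = 1.65×10^-8 Ω·m
Section 1: A_strand = π(1.1200e-04)² = 3.941e-08 m²; R₁ = ρL/(N·A_s) = (1.65×10^-8)(23.8)/(84×3.941e-08) = 0.1186 Ω
Section 2: A = π(d/2)² = π(4.6400e-04 m)² = 6.764e-07 m²
R₂ = (1.65×10^-8)(44.6)/(6.764e-07) = 1.088 Ω
R = R₁ + R₂ = 1.207 Ω
P = I²R = (21.9)² × 1.207 = 579 W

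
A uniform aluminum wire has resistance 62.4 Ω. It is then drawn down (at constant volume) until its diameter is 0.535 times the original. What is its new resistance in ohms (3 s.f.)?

762 Ω

Volume constant ⇒ L' = L/r² with r = 0.535. R' = ρL'/A' = ρ(L/r²)/(πr²d₀²/4) = R/r⁴.
R' = 12.21 × 62.4 = 762 Ω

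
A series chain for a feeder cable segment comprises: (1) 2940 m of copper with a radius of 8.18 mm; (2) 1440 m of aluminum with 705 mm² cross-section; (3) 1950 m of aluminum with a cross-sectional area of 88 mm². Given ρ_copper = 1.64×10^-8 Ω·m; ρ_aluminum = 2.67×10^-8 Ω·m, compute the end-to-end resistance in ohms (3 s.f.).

0.876 Ω

Seg 1: A = πr² = π(8.1800e-03 m)² = 2.102e-04 m²
R_1 = (1.64×10^-8)(2940)/(2.102e-04) = 0.2294 Ω
Seg 2: A = 705 mm² = 7.050e-04 m²
R_2 = (2.67×10^-8)(1440)/(7.050e-04) = 0.05454 Ω
Seg 3: A = 88 mm² = 8.800e-05 m²
R_3 = (2.67×10^-8)(1950)/(8.800e-05) = 0.5916 Ω
R_total = R_1 + R_2 + R_3 = 0.876 Ω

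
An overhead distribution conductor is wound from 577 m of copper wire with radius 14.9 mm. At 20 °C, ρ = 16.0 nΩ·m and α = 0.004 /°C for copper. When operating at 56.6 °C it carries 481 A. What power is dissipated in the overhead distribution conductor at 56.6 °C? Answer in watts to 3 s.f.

ρ = 16.0 nΩ·m = 1.60×10^-8 Ω·m
A = πr² = π(1.4900e-02 m)² = 6.975e-04 m²
R₍20₎ = ρL/A = (1.60×10^-8)(577)/(6.975e-04) = 0.01324 Ω
R₍56.6₎ = R₍20₎(1 + αΔT) = 0.01324 × (1 + 0.004×36.6) = 0.01517 Ω
P = I²R = (481)² × 0.01517 = 3510 W

3510 W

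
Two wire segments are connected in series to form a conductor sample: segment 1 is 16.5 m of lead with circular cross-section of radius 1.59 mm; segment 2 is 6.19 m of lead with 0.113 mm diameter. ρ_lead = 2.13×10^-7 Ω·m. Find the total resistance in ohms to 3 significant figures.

Segment 1: A = πr² = π(1.5900e-03 m)² = 7.942e-06 m²
R₁ = ρL/A = (2.13×10^-7)(16.5)/(7.942e-06) = 0.4425 Ω
Segment 2: A = π(d/2)² = π(5.6500e-05 m)² = 1.003e-08 m²
R₂ = (2.13×10^-7)(6.19)/(1.003e-08) = 131.5 Ω
R = R₁ + R₂ = 132 Ω

132 Ω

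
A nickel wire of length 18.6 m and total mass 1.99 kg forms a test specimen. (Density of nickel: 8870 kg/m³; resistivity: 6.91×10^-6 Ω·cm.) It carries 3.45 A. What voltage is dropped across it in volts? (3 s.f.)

0.368 V

ρ = 6.91×10^-6 Ω·cm = 6.91×10^-8 Ω·m
A = m/(density·L) = 1.99/(8870×18.6) = 1.2062e-05 m²
R = ρL/A = (6.91×10^-8)(18.6)/(1.2062e-05) = 0.1066 Ω
V = IR = 3.45 × 0.1066 = 0.368 V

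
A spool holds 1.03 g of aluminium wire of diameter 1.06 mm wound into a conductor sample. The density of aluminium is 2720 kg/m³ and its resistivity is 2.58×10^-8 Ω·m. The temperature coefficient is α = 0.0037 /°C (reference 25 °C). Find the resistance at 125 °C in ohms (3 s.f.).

0.0172 Ω

A = π(d/2)² = π(5.3000e-04 m)² = 8.8247e-07 m²
L = m/(density·A) = 0.00103/(2720×8.8247e-07) = 0.4291 m
R = ρL/A = (2.58×10^-8)(0.4291)/(8.8247e-07) = 0.01255 Ω
R(125 °C) = 0.01255 × (1 + 0.0037×100) = 0.0172 Ω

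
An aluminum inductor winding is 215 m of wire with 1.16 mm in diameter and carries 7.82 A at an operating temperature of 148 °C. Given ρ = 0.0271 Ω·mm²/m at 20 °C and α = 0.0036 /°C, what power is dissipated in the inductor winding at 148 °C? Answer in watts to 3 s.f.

492 W

ρ = 0.0271 Ω·mm²/m = 2.71×10^-8 Ω·m
A = π(d/2)² = π(5.8000e-04 m)² = 1.057e-06 m²
R₍20₎ = ρL/A = (2.71×10^-8)(215)/(1.057e-06) = 5.513 Ω
R₍148₎ = R₍20₎(1 + αΔT) = 5.513 × (1 + 0.0036×128) = 8.054 Ω
P = I²R = (7.82)² × 8.054 = 492 W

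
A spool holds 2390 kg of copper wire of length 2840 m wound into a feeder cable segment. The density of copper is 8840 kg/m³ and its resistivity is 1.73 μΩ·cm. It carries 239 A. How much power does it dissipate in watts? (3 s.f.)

29500 W

ρ = 1.73 μΩ·cm = 1.73×10^-8 Ω·m
A = m/(density·L) = 2390/(8840×2840) = 9.5198e-05 m²
R = ρL/A = (1.73×10^-8)(2840)/(9.5198e-05) = 0.5161 Ω
P = I²R = (239)² × 0.5161 = 29500 W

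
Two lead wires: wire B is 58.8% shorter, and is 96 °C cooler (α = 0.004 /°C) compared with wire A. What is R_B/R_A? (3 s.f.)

R ∝ ρL/d² with ρ ∝ (1+αΔT), so R_B/R_A = (1 − 58.8/100) × (1 − 0.004×96)
= 0.412 × 0.616 = 0.254

0.254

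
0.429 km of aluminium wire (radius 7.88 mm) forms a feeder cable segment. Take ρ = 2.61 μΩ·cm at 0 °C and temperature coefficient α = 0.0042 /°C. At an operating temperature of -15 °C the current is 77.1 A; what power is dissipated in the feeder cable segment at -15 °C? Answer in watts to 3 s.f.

ρ = 2.61 μΩ·cm = 2.61×10^-8 Ω·m
A = πr² = π(7.8800e-03 m)² = 1.951e-04 m²
R₍0₎ = ρL/A = (2.61×10^-8)(429)/(1.951e-04) = 0.0574 Ω
R₍-15₎ = R₍0₎(1 + αΔT) = 0.0574 × (1 + 0.0042×-15) = 0.05378 Ω
P = I²R = (77.1)² × 0.05378 = 320 W

320 W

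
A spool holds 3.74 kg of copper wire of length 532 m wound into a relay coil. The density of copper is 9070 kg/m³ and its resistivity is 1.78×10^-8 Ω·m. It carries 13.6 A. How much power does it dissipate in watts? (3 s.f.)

2260 W

A = m/(density·L) = 3.74/(9070×532) = 7.7509e-07 m²
R = ρL/A = (1.78×10^-8)(532)/(7.7509e-07) = 12.22 Ω
P = I²R = (13.6)² × 12.22 = 2260 W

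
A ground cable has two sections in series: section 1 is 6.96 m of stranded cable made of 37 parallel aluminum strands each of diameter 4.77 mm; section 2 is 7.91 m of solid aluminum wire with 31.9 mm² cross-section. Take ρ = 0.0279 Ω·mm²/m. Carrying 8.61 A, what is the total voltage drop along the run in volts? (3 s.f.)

0.0621 V

ρ = 0.0279 Ω·mm²/m = 2.79×10^-8 Ω·m
Section 1: A_strand = π(2.3850e-03)² = 1.787e-05 m²; R₁ = ρL/(N·A_s) = (2.79×10^-8)(6.96)/(37×1.787e-05) = 2.937×10^-4 Ω
Section 2: A = 31.9 mm² = 3.190e-05 m²
R₂ = (2.79×10^-8)(7.91)/(3.190e-05) = 0.006918 Ω
R = R₁ + R₂ = 0.007212 Ω
V = IR = 8.61 × 0.007212 = 0.0621 V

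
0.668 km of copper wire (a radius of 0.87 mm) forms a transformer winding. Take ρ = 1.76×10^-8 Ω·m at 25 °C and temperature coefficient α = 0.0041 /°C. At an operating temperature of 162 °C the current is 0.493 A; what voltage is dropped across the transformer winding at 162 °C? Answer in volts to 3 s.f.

3.81 V

A = πr² = π(8.7000e-04 m)² = 2.378e-06 m²
R₍25₎ = ρL/A = (1.76×10^-8)(668)/(2.378e-06) = 4.944 Ω
R₍162₎ = R₍25₎(1 + αΔT) = 4.944 × (1 + 0.0041×137) = 7.721 Ω
V = IR = 0.493 × 7.721 = 3.81 V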